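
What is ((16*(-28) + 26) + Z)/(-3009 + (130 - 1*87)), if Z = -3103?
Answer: 3525/2966 ≈ 1.1885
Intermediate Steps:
((16*(-28) + 26) + Z)/(-3009 + (130 - 1*87)) = ((16*(-28) + 26) - 3103)/(-3009 + (130 - 1*87)) = ((-448 + 26) - 3103)/(-3009 + (130 - 87)) = (-422 - 3103)/(-3009 + 43) = -3525/(-2966) = -3525*(-1/2966) = 3525/2966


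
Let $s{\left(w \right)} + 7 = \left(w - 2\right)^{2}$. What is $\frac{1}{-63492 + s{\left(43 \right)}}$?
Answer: $- \frac{1}{61818} \approx -1.6177 \cdot 10^{-5}$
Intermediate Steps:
$s{\left(w \right)} = -7 + \left(-2 + w\right)^{2}$ ($s{\left(w \right)} = -7 + \left(w - 2\right)^{2} = -7 + \left(-2 + w\right)^{2}$)
$\frac{1}{-63492 + s{\left(43 \right)}} = \frac{1}{-63492 - \left(7 - \left(-2 + 43\right)^{2}\right)} = \frac{1}{-63492 - \left(7 - 41^{2}\right)} = \frac{1}{-63492 + \left(-7 + 1681\right)} = \frac{1}{-63492 + 1674} = \frac{1}{-61818} = - \frac{1}{61818}$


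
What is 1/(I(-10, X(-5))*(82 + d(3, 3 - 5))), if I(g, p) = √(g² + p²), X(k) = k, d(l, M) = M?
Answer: √5/2000 ≈ 0.0011180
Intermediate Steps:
1/(I(-10, X(-5))*(82 + d(3, 3 - 5))) = 1/(√((-10)² + (-5)²)*(82 + (3 - 5))) = 1/(√(100 + 25)*(82 - 2)) = 1/(√125*80) = 1/((5*√5)*80) = 1/(400*√5) = √5/2000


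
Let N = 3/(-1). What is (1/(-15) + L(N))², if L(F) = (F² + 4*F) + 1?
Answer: 961/225 ≈ 4.2711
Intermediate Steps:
N = -3 (N = 3*(-1) = -3)
L(F) = 1 + F² + 4*F
(1/(-15) + L(N))² = (1/(-15) + (1 + (-3)² + 4*(-3)))² = (-1/15 + (1 + 9 - 12))² = (-1/15 - 2)² = (-31/15)² = 961/225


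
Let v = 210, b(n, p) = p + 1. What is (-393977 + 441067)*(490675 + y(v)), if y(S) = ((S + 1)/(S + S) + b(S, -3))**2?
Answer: 407589687703469/17640 ≈ 2.3106e+10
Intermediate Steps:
b(n, p) = 1 + p
y(S) = (-2 + (1 + S)/(2*S))**2 (y(S) = ((S + 1)/(S + S) + (1 - 3))**2 = ((1 + S)/((2*S)) - 2)**2 = ((1 + S)*(1/(2*S)) - 2)**2 = ((1 + S)/(2*S) - 2)**2 = (-2 + (1 + S)/(2*S))**2)
(-393977 + 441067)*(490675 + y(v)) = (-393977 + 441067)*(490675 + (1/4)*(1 - 3*210)**2/210**2) = 47090*(490675 + (1/4)*(1/44100)*(1 - 630)**2) = 47090*(490675 + (1/4)*(1/44100)*(-629)**2) = 47090*(490675 + (1/4)*(1/44100)*395641) = 47090*(490675 + 395641/176400) = 47090*(86555465641/176400) = 407589687703469/17640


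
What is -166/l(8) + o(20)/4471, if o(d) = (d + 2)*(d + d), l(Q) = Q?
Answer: -367573/17884 ≈ -20.553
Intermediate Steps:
o(d) = 2*d*(2 + d) (o(d) = (2 + d)*(2*d) = 2*d*(2 + d))
-166/l(8) + o(20)/4471 = -166/8 + (2*20*(2 + 20))/4471 = -166*⅛ + (2*20*22)*(1/4471) = -83/4 + 880*(1/4471) = -83/4 + 880/4471 = -367573/17884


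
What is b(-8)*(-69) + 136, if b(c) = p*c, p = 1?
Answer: 688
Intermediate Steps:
b(c) = c (b(c) = 1*c = c)
b(-8)*(-69) + 136 = -8*(-69) + 136 = 552 + 136 = 688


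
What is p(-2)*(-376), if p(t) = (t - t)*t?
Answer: 0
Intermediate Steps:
p(t) = 0 (p(t) = 0*t = 0)
p(-2)*(-376) = 0*(-376) = 0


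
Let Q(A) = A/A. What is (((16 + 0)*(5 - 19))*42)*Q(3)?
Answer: -9408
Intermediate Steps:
Q(A) = 1
(((16 + 0)*(5 - 19))*42)*Q(3) = (((16 + 0)*(5 - 19))*42)*1 = ((16*(-14))*42)*1 = -224*42*1 = -9408*1 = -9408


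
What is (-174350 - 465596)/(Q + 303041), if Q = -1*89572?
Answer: -639946/213469 ≈ -2.9978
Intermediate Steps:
Q = -89572
(-174350 - 465596)/(Q + 303041) = (-174350 - 465596)/(-89572 + 303041) = -639946/213469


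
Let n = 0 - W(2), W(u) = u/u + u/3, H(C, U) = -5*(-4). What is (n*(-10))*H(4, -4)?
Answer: 1000/3 ≈ 333.33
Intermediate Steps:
H(C, U) = 20 (H(C, U) = -5*(-4) = 20)
W(u) = 1 + u/3 (W(u) = 1 + u*(⅓) = 1 + u/3)
n = -5/3 (n = 0 - (1 + (⅓)*2) = 0 - (1 + ⅔) = 0 - 1*5/3 = 0 - 5/3 = -5/3 ≈ -1.6667)
(n*(-10))*H(4, -4) = -5/3*(-10)*20 = (50/3)*20 = 1000/3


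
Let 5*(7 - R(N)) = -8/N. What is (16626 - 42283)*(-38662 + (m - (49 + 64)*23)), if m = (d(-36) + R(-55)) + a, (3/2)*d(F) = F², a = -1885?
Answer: 298278865881/275 ≈ 1.0846e+9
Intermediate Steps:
d(F) = 2*F²/3
R(N) = 7 + 8/(5*N) (R(N) = 7 - (-8)/(5*N) = 7 + 8/(5*N))
m = -278858/275 (m = ((⅔)*(-36)² + (7 + (8/5)/(-55))) - 1885 = ((⅔)*1296 + (7 + (8/5)*(-1/55))) - 1885 = (864 + (7 - 8/275)) - 1885 = (864 + 1917/275) - 1885 = 239517/275 - 1885 = -278858/275 ≈ -1014.0)
(16626 - 42283)*(-38662 + (m - (49 + 64)*23)) = (16626 - 42283)*(-38662 + (-278858/275 - (49 + 64)*23)) = -25657*(-38662 + (-278858/275 - 113*23)) = -25657*(-38662 + (-278858/275 - 1*2599)) = -25657*(-38662 + (-278858/275 - 2599)) = -25657*(-38662 - 993583/275) = -25657*(-11625633/275) = 298278865881/275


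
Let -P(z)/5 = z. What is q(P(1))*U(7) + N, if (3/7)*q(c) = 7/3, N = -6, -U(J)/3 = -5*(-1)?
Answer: -263/3 ≈ -87.667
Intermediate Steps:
U(J) = -15 (U(J) = -(-15)*(-1) = -3*5 = -15)
P(z) = -5*z
q(c) = 49/9 (q(c) = 7*(7/3)/3 = 7*(7*(1/3))/3 = (7/3)*(7/3) = 49/9)
q(P(1))*U(7) + N = (49/9)*(-15) - 6 = -245/3 - 6 = -263/3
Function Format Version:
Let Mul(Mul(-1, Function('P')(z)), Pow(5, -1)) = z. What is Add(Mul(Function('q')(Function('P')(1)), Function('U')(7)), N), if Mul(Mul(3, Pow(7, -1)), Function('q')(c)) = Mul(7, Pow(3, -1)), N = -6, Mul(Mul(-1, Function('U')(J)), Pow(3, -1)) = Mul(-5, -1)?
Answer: Rational(-263, 3) ≈ -87.667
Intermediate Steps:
Function('U')(J) = -15 (Function('U')(J) = Mul(-3, Mul(-5, -1)) = Mul(-3, 5) = -15)
Function('P')(z) = Mul(-5, z)
Function('q')(c) = Rational(49, 9) (Function('q')(c) = Mul(Rational(7, 3), Mul(7, Pow(3, -1))) = Mul(Rational(7, 3), Mul(7, Rational(1, 3))) = Mul(Rational(7, 3), Rational(7, 3)) = Rational(49, 9))
Add(Mul(Function('q')(Function('P')(1)), Function('U')(7)), N) = Add(Mul(Rational(49, 9), -15), -6) = Add(Rational(-245, 3), -6) = Rational(-263, 3)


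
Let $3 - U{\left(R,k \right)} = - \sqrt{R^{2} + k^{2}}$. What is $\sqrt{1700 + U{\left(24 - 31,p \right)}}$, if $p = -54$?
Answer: $\sqrt{1703 + \sqrt{2965}} \approx 41.922$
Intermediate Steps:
$U{\left(R,k \right)} = 3 + \sqrt{R^{2} + k^{2}}$ ($U{\left(R,k \right)} = 3 - - \sqrt{R^{2} + k^{2}} = 3 + \sqrt{R^{2} + k^{2}}$)
$\sqrt{1700 + U{\left(24 - 31,p \right)}} = \sqrt{1700 + \left(3 + \sqrt{\left(24 - 31\right)^{2} + \left(-54\right)^{2}}\right)} = \sqrt{1700 + \left(3 + \sqrt{\left(24 - 31\right)^{2} + 2916}\right)} = \sqrt{1700 + \left(3 + \sqrt{\left(-7\right)^{2} + 2916}\right)} = \sqrt{1700 + \left(3 + \sqrt{49 + 2916}\right)} = \sqrt{1700 + \left(3 + \sqrt{2965}\right)} = \sqrt{1703 + \sqrt{2965}}$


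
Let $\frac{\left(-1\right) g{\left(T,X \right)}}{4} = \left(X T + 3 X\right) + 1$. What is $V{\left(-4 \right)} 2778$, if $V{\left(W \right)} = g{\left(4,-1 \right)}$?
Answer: $66672$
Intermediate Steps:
$g{\left(T,X \right)} = -4 - 12 X - 4 T X$ ($g{\left(T,X \right)} = - 4 \left(\left(X T + 3 X\right) + 1\right) = - 4 \left(\left(T X + 3 X\right) + 1\right) = - 4 \left(\left(3 X + T X\right) + 1\right) = - 4 \left(1 + 3 X + T X\right) = -4 - 12 X - 4 T X$)
$V{\left(W \right)} = 24$ ($V{\left(W \right)} = -4 - -12 - 16 \left(-1\right) = -4 + 12 + 16 = 24$)
$V{\left(-4 \right)} 2778 = 24 \cdot 2778 = 66672$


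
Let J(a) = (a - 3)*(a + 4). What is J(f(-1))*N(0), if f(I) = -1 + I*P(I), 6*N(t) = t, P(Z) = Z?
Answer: 0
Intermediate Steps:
N(t) = t/6
f(I) = -1 + I**2 (f(I) = -1 + I*I = -1 + I**2)
J(a) = (-3 + a)*(4 + a)
J(f(-1))*N(0) = (-12 + (-1 + (-1)**2) + (-1 + (-1)**2)**2)*((1/6)*0) = (-12 + (-1 + 1) + (-1 + 1)**2)*0 = (-12 + 0 + 0**2)*0 = (-12 + 0 + 0)*0 = -12*0 = 0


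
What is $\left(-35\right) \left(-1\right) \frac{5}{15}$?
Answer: $\frac{35}{3} \approx 11.667$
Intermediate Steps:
$\left(-35\right) \left(-1\right) \frac{5}{15} = 35 \cdot 5 \cdot \frac{1}{15} = 35 \cdot \frac{1}{3} = \frac{35}{3}$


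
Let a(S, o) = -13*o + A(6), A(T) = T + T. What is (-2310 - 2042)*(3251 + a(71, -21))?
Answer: -15388672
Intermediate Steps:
A(T) = 2*T
a(S, o) = 12 - 13*o (a(S, o) = -13*o + 2*6 = -13*o + 12 = 12 - 13*o)
(-2310 - 2042)*(3251 + a(71, -21)) = (-2310 - 2042)*(3251 + (12 - 13*(-21))) = -4352*(3251 + (12 + 273)) = -4352*(3251 + 285) = -4352*3536 = -15388672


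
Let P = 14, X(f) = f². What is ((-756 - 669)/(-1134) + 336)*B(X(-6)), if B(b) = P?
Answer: 127483/27 ≈ 4721.6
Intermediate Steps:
B(b) = 14
((-756 - 669)/(-1134) + 336)*B(X(-6)) = ((-756 - 669)/(-1134) + 336)*14 = (-1425*(-1/1134) + 336)*14 = (475/378 + 336)*14 = (127483/378)*14 = 127483/27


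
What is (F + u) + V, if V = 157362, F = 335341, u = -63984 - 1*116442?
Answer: 312277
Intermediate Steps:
u = -180426 (u = -63984 - 116442 = -180426)
(F + u) + V = (335341 - 180426) + 157362 = 154915 + 157362 = 312277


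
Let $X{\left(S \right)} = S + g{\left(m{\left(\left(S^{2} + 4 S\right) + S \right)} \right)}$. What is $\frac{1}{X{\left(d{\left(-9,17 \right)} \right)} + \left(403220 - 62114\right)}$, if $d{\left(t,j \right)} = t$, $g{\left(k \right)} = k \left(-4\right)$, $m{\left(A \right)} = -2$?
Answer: $\frac{1}{341105} \approx 2.9316 \cdot 10^{-6}$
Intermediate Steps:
$g{\left(k \right)} = - 4 k$
$X{\left(S \right)} = 8 + S$ ($X{\left(S \right)} = S - -8 = S + 8 = 8 + S$)
$\frac{1}{X{\left(d{\left(-9,17 \right)} \right)} + \left(403220 - 62114\right)} = \frac{1}{\left(8 - 9\right) + \left(403220 - 62114\right)} = \frac{1}{-1 + 341106} = \frac{1}{341105}$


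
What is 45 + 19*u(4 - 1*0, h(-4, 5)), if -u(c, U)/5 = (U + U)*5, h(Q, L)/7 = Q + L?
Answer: -6605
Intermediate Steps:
h(Q, L) = 7*L + 7*Q (h(Q, L) = 7*(Q + L) = 7*(L + Q) = 7*L + 7*Q)
u(c, U) = -50*U (u(c, U) = -5*(U + U)*5 = -5*2*U*5 = -50*U)
45 + 19*u(4 - 1*0, h(-4, 5)) = 45 + 19*(-50*(7*5 + 7*(-4))) = 45 + 19*(-50*(35 - 28)) = 45 + 19*(-50*7) = 45 + 19*(-350) = 45 - 6650 = -6605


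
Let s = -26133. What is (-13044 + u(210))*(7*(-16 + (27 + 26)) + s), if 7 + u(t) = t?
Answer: 332248034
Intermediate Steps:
u(t) = -7 + t
(-13044 + u(210))*(7*(-16 + (27 + 26)) + s) = (-13044 + (-7 + 210))*(7*(-16 + (27 + 26)) - 26133) = (-13044 + 203)*(7*(-16 + 53) - 26133) = -12841*(7*37 - 26133) = -12841*(259 - 26133) = -12841*(-25874) = 332248034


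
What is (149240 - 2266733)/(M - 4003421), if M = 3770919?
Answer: 2117493/232502 ≈ 9.1074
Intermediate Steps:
(149240 - 2266733)/(M - 4003421) = (149240 - 2266733)/(3770919 - 4003421) = -2117493/(-232502) = -2117493*(-1/232502) = 2117493/232502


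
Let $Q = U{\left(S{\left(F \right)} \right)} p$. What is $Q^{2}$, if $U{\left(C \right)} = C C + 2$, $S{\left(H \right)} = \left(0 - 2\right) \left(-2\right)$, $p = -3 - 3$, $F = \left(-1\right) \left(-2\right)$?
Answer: $11664$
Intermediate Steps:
$F = 2$
$p = -6$ ($p = -3 - 3 = -6$)
$S{\left(H \right)} = 4$ ($S{\left(H \right)} = \left(-2\right) \left(-2\right) = 4$)
$U{\left(C \right)} = 2 + C^{2}$ ($U{\left(C \right)} = C^{2} + 2 = 2 + C^{2}$)
$Q = -108$ ($Q = \left(2 + 4^{2}\right) \left(-6\right) = \left(2 + 16\right) \left(-6\right) = 18 \left(-6\right) = -108$)
$Q^{2} = \left(-108\right)^{2} = 11664$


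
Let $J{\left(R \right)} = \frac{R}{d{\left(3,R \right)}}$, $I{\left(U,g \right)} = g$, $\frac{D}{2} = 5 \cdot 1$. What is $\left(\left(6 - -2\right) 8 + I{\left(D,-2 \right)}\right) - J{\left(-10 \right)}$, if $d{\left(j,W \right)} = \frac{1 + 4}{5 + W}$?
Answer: $52$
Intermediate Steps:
$D = 10$ ($D = 2 \cdot 5 \cdot 1 = 2 \cdot 5 = 10$)
$d{\left(j,W \right)} = \frac{5}{5 + W}$
$J{\left(R \right)} = R \left(1 + \frac{R}{5}\right)$ ($J{\left(R \right)} = \frac{R}{5 \frac{1}{5 + R}} = R \left(1 + \frac{R}{5}\right)$)
$\left(\left(6 - -2\right) 8 + I{\left(D,-2 \right)}\right) - J{\left(-10 \right)} = \left(\left(6 - -2\right) 8 - 2\right) - \frac{1}{5} \left(-10\right) \left(5 - 10\right) = \left(\left(6 + 2\right) 8 - 2\right) - \frac{1}{5} \left(-10\right) \left(-5\right) = \left(8 \cdot 8 - 2\right) - 10 = \left(64 - 2\right) - 10 = 62 - 10 = 52$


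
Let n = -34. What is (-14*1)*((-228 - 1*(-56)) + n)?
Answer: 2884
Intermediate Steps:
(-14*1)*((-228 - 1*(-56)) + n) = (-14*1)*((-228 - 1*(-56)) - 34) = -14*((-228 + 56) - 34) = -14*(-172 - 34) = -14*(-206) = 2884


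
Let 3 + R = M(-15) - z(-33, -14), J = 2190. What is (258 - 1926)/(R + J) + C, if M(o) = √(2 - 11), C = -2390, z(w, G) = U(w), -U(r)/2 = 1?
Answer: -5727942976/2395865 + 2502*I/2395865 ≈ -2390.8 + 0.0010443*I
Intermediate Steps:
U(r) = -2 (U(r) = -2*1 = -2)
z(w, G) = -2
M(o) = 3*I (M(o) = √(-9) = 3*I)
R = -1 + 3*I (R = -3 + (3*I - 1*(-2)) = -3 + (3*I + 2) = -3 + (2 + 3*I) = -1 + 3*I ≈ -1.0 + 3.0*I)
(258 - 1926)/(R + J) + C = (258 - 1926)/((-1 + 3*I) + 2190) - 2390 = -1668*(2189 - 3*I)/4791730 - 2390 = -834*(2189 - 3*I)/2395865 - 2390 = -2390 - 834*(2189 - 3*I)/2395865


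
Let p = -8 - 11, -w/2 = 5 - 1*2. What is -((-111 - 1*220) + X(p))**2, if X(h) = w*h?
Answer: -47089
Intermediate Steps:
w = -6 (w = -2*(5 - 1*2) = -2*(5 - 2) = -2*3 = -6)
p = -19
X(h) = -6*h
-((-111 - 1*220) + X(p))**2 = -((-111 - 1*220) - 6*(-19))**2 = -((-111 - 220) + 114)**2 = -(-331 + 114)**2 = -1*(-217)**2 = -1*47089 = -47089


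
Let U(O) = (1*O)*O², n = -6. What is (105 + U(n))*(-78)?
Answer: 8658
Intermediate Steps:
U(O) = O³ (U(O) = O*O² = O³)
(105 + U(n))*(-78) = (105 + (-6)³)*(-78) = (105 - 216)*(-78) = -111*(-78) = 8658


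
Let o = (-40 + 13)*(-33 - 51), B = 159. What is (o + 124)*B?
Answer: 380328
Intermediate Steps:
o = 2268 (o = -27*(-84) = 2268)
(o + 124)*B = (2268 + 124)*159 = 2392*159 = 380328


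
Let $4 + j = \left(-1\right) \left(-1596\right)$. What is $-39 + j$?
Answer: $1553$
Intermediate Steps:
$j = 1592$ ($j = -4 - -1596 = -4 + 1596 = 1592$)
$-39 + j = -39 + 1592 = 1553$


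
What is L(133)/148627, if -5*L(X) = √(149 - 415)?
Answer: -I*√266/743135 ≈ -2.1947e-5*I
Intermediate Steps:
L(X) = -I*√266/5 (L(X) = -√(149 - 415)/5 = -I*√266/5)
L(133)/148627 = -I*√266/5/148627 = -I*√266/5*(1/148627) = -I*√266/743135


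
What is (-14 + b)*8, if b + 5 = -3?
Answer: -176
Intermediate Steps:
b = -8 (b = -5 - 3 = -8)
(-14 + b)*8 = (-14 - 8)*8 = -22*8 = -176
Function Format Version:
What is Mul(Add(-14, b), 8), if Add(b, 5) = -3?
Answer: -176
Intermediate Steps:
b = -8 (b = Add(-5, -3) = -8)
Mul(Add(-14, b), 8) = Mul(Add(-14, -8), 8) = Mul(-22, 8) = -176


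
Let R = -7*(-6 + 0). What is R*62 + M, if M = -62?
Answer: 2542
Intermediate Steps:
R = 42 (R = -7*(-6) = 42)
R*62 + M = 42*62 - 62 = 2604 - 62 = 2542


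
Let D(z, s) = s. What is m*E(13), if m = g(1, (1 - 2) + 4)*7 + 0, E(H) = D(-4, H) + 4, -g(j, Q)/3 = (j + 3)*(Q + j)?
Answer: -5712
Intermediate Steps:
g(j, Q) = -3*(3 + j)*(Q + j) (g(j, Q) = -3*(j + 3)*(Q + j) = -3*(3 + j)*(Q + j))
E(H) = 4 + H (E(H) = H + 4 = 4 + H)
m = -336 (m = (-9*((1 - 2) + 4) - 9*1 - 3*1**2 - 3*((1 - 2) + 4)*1)*7 + 0 = (-9*(-1 + 4) - 9 - 3*1 - 3*(-1 + 4)*1)*7 + 0 = (-9*3 - 9 - 3 - 3*3*1)*7 + 0 = (-27 - 9 - 3 - 9)*7 + 0 = -48*7 + 0 = -336 + 0 = -336)
m*E(13) = -336*(4 + 13) = -336*17 = -5712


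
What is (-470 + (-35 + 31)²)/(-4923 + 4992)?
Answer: -454/69 ≈ -6.5797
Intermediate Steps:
(-470 + (-35 + 31)²)/(-4923 + 4992) = (-470 + (-4)²)/69 = (-470 + 16)*(1/69) = -454*1/69 = -454/69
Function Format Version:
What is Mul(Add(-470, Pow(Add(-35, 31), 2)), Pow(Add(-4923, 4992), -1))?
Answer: Rational(-454, 69) ≈ -6.5797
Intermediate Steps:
Mul(Add(-470, Pow(Add(-35, 31), 2)), Pow(Add(-4923, 4992), -1)) = Mul(Add(-470, Pow(-4, 2)), Pow(69, -1)) = Mul(Add(-470, 16), Rational(1, 69)) = Mul(-454, Rational(1, 69)) = Rational(-454, 69)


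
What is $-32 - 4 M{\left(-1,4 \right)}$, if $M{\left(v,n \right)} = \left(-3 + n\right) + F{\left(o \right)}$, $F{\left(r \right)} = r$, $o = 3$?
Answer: $-48$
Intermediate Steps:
$M{\left(v,n \right)} = n$ ($M{\left(v,n \right)} = \left(-3 + n\right) + 3 = n$)
$-32 - 4 M{\left(-1,4 \right)} = -32 - 16 = -48$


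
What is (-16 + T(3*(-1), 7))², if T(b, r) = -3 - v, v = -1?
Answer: 324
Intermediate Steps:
T(b, r) = -2 (T(b, r) = -3 - 1*(-1) = -3 + 1 = -2)
(-16 + T(3*(-1), 7))² = (-16 - 2)² = (-18)² = 324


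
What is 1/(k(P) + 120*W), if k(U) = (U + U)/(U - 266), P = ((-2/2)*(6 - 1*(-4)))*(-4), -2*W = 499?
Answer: -113/3383260 ≈ -3.3400e-5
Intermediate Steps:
W = -499/2 (W = -1/2*499 = -499/2 ≈ -249.50)
P = 40 (P = ((-2*1/2)*(6 + 4))*(-4) = -1*10*(-4) = -10*(-4) = 40)
k(U) = 2*U/(-266 + U) (k(U) = (2*U)/(-266 + U) = 2*U/(-266 + U))
1/(k(P) + 120*W) = 1/(2*40/(-266 + 40) + 120*(-499/2)) = 1/(2*40/(-226) - 29940) = 1/(2*40*(-1/226) - 29940) = 1/(-40/113 - 29940) = 1/(-3383260/113) = -113/3383260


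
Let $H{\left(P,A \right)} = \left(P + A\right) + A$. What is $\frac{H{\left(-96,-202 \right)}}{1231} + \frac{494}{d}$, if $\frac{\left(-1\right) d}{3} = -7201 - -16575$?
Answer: $- \frac{7334557}{17309091} \approx -0.42374$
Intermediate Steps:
$d = -28122$ ($d = - 3 \left(-7201 - -16575\right) = - 3 \left(-7201 + 16575\right) = \left(-3\right) 9374 = -28122$)
$H{\left(P,A \right)} = P + 2 A$ ($H{\left(P,A \right)} = \left(A + P\right) + A = P + 2 A$)
$\frac{H{\left(-96,-202 \right)}}{1231} + \frac{494}{d} = \frac{-96 + 2 \left(-202\right)}{1231} + \frac{494}{-28122} = \left(-96 - 404\right) \frac{1}{1231} + 494 \left(- \frac{1}{28122}\right) = \left(-500\right) \frac{1}{1231} - \frac{247}{14061} = - \frac{500}{1231} - \frac{247}{14061} = - \frac{7334557}{17309091}$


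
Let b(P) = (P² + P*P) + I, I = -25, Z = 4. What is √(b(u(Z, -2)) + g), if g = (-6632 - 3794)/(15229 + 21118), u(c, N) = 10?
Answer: √230814317753/36347 ≈ 13.218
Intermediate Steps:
g = -10426/36347 ≈ -0.28685
b(P) = -25 + 2*P² (b(P) = (P² + P*P) - 25 = (P² + P²) - 25 = 2*P² - 25 = -25 + 2*P²)
√(b(u(Z, -2)) + g) = √((-25 + 2*10²) - 10426/36347) = √((-25 + 2*100) - 10426/36347) = √((-25 + 200) - 10426/36347) = √(175 - 10426/36347) = √(6350299/36347) = √230814317753/36347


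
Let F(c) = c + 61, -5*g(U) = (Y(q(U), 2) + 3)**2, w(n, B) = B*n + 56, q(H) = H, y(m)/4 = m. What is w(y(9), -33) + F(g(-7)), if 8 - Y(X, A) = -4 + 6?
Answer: -5436/5 ≈ -1087.2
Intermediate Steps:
y(m) = 4*m
Y(X, A) = 6 (Y(X, A) = 8 - (-4 + 6) = 8 - 1*2 = 8 - 2 = 6)
w(n, B) = 56 + B*n
g(U) = -81/5 (g(U) = -(6 + 3)**2/5 = -1/5*9**2 = -1/5*81 = -81/5)
F(c) = 61 + c
w(y(9), -33) + F(g(-7)) = (56 - 132*9) + (61 - 81/5) = (56 - 33*36) + 224/5 = (56 - 1188) + 224/5 = -1132 + 224/5 = -5436/5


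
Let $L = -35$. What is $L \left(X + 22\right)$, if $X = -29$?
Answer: $245$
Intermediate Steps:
$L \left(X + 22\right) = - 35 \left(-29 + 22\right) = \left(-35\right) \left(-7\right) = 245$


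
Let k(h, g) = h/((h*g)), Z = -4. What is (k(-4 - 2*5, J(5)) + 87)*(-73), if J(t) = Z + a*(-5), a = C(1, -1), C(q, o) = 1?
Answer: -57086/9 ≈ -6342.9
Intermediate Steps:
a = 1
J(t) = -9 (J(t) = -4 + 1*(-5) = -4 - 5 = -9)
k(h, g) = 1/g (k(h, g) = h/((g*h)) = h*(1/(g*h)) = 1/g)
(k(-4 - 2*5, J(5)) + 87)*(-73) = (1/(-9) + 87)*(-73) = (-⅑ + 87)*(-73) = (782/9)*(-73) = -57086/9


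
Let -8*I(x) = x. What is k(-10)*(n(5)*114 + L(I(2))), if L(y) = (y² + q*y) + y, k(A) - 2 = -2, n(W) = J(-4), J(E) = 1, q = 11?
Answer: 0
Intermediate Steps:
n(W) = 1
I(x) = -x/8
k(A) = 0 (k(A) = 2 - 2 = 0)
L(y) = y² + 12*y (L(y) = (y² + 11*y) + y = y² + 12*y)
k(-10)*(n(5)*114 + L(I(2))) = 0*(1*114 + (-⅛*2)*(12 - ⅛*2)) = 0*(114 - (12 - ¼)/4) = 0*(114 - ¼*47/4) = 0*(114 - 47/16) = 0*(1777/16) = 0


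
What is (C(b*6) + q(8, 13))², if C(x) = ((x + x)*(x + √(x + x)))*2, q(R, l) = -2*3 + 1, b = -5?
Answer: 12060025 - 1725600*I*√15 ≈ 1.206e+7 - 6.6832e+6*I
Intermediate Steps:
q(R, l) = -5 (q(R, l) = -6 + 1 = -5)
C(x) = 4*x*(x + √2*√x) (C(x) = ((2*x)*(x + √(2*x)))*2 = ((2*x)*(x + √2*√x))*2 = (2*x*(x + √2*√x))*2 = 4*x*(x + √2*√x))
(C(b*6) + q(8, 13))² = ((4*(-5*6)² + 4*√2*(-5*6)^(3/2)) - 5)² = ((4*(-30)² + 4*√2*(-30)^(3/2)) - 5)² = ((4*900 + 4*√2*(-30*I*√30)) - 5)² = ((3600 - 240*I*√15) - 5)² = (3595 - 240*I*√15)²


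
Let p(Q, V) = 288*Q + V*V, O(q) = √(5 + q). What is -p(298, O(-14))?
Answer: -85815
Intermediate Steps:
p(Q, V) = V² + 288*Q (p(Q, V) = 288*Q + V² = V² + 288*Q)
-p(298, O(-14)) = -((√(5 - 14))² + 288*298) = -((√(-9))² + 85824) = -((3*I)² + 85824) = -(-9 + 85824) = -1*85815 = -85815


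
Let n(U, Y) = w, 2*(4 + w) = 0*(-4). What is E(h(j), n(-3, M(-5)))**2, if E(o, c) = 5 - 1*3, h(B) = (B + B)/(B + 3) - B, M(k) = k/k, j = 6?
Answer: 4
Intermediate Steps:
M(k) = 1
w = -4 (w = -4 + (0*(-4))/2 = -4 + (1/2)*0 = -4 + 0 = -4)
n(U, Y) = -4
h(B) = -B + 2*B/(3 + B) (h(B) = (2*B)/(3 + B) - B = 2*B/(3 + B) - B = -B + 2*B/(3 + B))
E(o, c) = 2 (E(o, c) = 5 - 3 = 2)
E(h(j), n(-3, M(-5)))**2 = 2**2 = 4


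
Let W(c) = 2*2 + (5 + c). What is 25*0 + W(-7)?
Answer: 2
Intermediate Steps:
W(c) = 9 + c (W(c) = 4 + (5 + c) = 9 + c)
25*0 + W(-7) = 25*0 + (9 - 7) = 0 + 2 = 2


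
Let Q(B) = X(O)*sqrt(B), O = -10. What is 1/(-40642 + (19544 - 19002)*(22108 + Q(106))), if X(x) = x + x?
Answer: 5970947/71298188356818 + 2710*sqrt(106)/35649094178409 ≈ 8.4529e-8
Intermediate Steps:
X(x) = 2*x
Q(B) = -20*sqrt(B) (Q(B) = (2*(-10))*sqrt(B) = -20*sqrt(B))
1/(-40642 + (19544 - 19002)*(22108 + Q(106))) = 1/(-40642 + (19544 - 19002)*(22108 - 20*sqrt(106))) = 1/(-40642 + 542*(22108 - 20*sqrt(106))) = 1/(-40642 + (11982536 - 10840*sqrt(106))) = 1/(11941894 - 10840*sqrt(106))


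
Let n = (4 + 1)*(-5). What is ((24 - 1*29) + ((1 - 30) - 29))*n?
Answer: 1575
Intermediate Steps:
n = -25 (n = 5*(-5) = -25)
((24 - 1*29) + ((1 - 30) - 29))*n = ((24 - 1*29) + ((1 - 30) - 29))*(-25) = ((24 - 29) + (-29 - 29))*(-25) = (-5 - 58)*(-25) = -63*(-25) = 1575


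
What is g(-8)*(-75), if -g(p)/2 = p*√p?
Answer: -2400*I*√2 ≈ -3394.1*I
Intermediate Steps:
g(p) = -2*p^(3/2) (g(p) = -2*p*√p = -2*p^(3/2))
g(-8)*(-75) = -(-32)*I*√2*(-75) = (32*I*√2)*(-75) = -2400*I*√2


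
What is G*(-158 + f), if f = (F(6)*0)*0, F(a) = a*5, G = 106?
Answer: -16748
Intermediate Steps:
F(a) = 5*a
f = 0 (f = ((5*6)*0)*0 = (30*0)*0 = 0*0 = 0)
G*(-158 + f) = 106*(-158 + 0) = 106*(-158) = -16748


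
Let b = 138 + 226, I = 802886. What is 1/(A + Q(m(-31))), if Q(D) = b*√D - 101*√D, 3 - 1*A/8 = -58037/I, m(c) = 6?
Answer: -40417854730/681477989556307 + 864982751663*√6/1362955979112614 ≈ 0.0014952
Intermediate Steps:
b = 364
A = 1409540/57349 (A = 24 - (-464296)/802886 = 24 - 8*(-8291/114698) = 24 + 33164/57349 = 1409540/57349 ≈ 24.578)
Q(D) = 263*√D (Q(D) = 364*√D - 101*√D = 263*√D)
1/(A + Q(m(-31))) = 1/(1409540/57349 + 263*√6)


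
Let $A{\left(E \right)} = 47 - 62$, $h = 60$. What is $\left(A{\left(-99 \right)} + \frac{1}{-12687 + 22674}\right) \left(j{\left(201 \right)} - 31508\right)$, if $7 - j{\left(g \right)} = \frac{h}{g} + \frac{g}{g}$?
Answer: $\frac{316184411816}{669129} \approx 4.7253 \cdot 10^{5}$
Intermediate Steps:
$j{\left(g \right)} = 6 - \frac{60}{g}$ ($j{\left(g \right)} = 7 - \left(\frac{60}{g} + \frac{g}{g}\right) = 7 - \left(\frac{60}{g} + 1\right) = 7 - \left(1 + \frac{60}{g}\right) = 6 - \frac{60}{g}$)
$A{\left(E \right)} = -15$ ($A{\left(E \right)} = 47 - 62 = -15$)
$\left(A{\left(-99 \right)} + \frac{1}{-12687 + 22674}\right) \left(j{\left(201 \right)} - 31508\right) = \left(-15 + \frac{1}{-12687 + 22674}\right) \left(\left(6 - \frac{60}{201}\right) - 31508\right) = \left(-15 + \frac{1}{9987}\right) \left(\left(6 - \frac{20}{67}\right) - 31508\right) = - \frac{149804 \left(\frac{382}{67} - 31508\right)}{9987} = \left(- \frac{149804}{9987}\right) \left(- \frac{2110654}{67}\right) = \frac{316184411816}{669129}$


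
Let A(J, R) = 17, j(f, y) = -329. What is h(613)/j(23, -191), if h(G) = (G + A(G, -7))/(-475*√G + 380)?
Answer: 8/1518993 + 10*√613/1518993 ≈ 0.00016826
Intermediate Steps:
h(G) = (17 + G)/(380 - 475*√G) (h(G) = (G + 17)/(-475*√G + 380) = (17 + G)/(380 - 475*√G))
h(613)/j(23, -191) = ((-17 - 1*613)/(95*(-4 + 5*√613)))/(-329) = ((-17 - 613)/(95*(-4 + 5*√613)))*(-1/329) = ((1/95)*(-630)/(-4 + 5*√613))*(-1/329) = -126/(19*(-4 + 5*√613))*(-1/329) = 18/(893*(-4 + 5*√613))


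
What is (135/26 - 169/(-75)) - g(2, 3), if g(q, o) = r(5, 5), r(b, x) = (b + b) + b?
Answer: -14731/1950 ≈ -7.5544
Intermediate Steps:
r(b, x) = 3*b (r(b, x) = 2*b + b = 3*b)
g(q, o) = 15 (g(q, o) = 3*5 = 15)
(135/26 - 169/(-75)) - g(2, 3) = (135/26 - 169/(-75)) - 1*15 = (135*(1/26) - 169*(-1/75)) - 15 = (135/26 + 169/75) - 15 = 14519/1950 - 15 = -14731/1950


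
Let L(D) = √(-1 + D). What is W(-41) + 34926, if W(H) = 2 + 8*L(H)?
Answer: 34928 + 8*I*√42 ≈ 34928.0 + 51.846*I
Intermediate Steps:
W(H) = 2 + 8*√(-1 + H)
W(-41) + 34926 = (2 + 8*√(-1 - 41)) + 34926 = (2 + 8*√(-42)) + 34926 = (2 + 8*(I*√42)) + 34926 = (2 + 8*I*√42) + 34926 = 34928 + 8*I*√42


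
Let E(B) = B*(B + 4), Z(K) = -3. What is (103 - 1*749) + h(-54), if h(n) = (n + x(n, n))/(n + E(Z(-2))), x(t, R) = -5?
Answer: -36763/57 ≈ -644.96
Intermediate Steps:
E(B) = B*(4 + B)
h(n) = (-5 + n)/(-3 + n) (h(n) = (n - 5)/(n - 3*(4 - 3)) = (-5 + n)/(n - 3*1) = (-5 + n)/(n - 3) = (-5 + n)/(-3 + n))
(103 - 1*749) + h(-54) = (103 - 1*749) + (-5 - 54)/(-3 - 54) = (103 - 749) - 59/(-57) = -646 - 1/57*(-59) = -646 + 59/57 = -36763/57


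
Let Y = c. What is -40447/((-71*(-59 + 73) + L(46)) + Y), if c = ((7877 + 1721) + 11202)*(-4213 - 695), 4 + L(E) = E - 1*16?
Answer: 40447/102087368 ≈ 0.00039620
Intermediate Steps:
L(E) = -20 + E (L(E) = -4 + (E - 1*16) = -4 + (E - 16) = -4 + (-16 + E) = -20 + E)
c = -102086400 (c = (9598 + 11202)*(-4908) = 20800*(-4908) = -102086400)
Y = -102086400
-40447/((-71*(-59 + 73) + L(46)) + Y) = -40447/((-71*(-59 + 73) + (-20 + 46)) - 102086400) = -40447/((-71*14 + 26) - 102086400) = -40447/((-994 + 26) - 102086400) = -40447/(-968 - 102086400) = -40447/(-102087368) = -40447*(-1/102087368) = 40447/102087368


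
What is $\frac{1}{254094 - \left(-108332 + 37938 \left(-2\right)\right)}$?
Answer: $\frac{1}{438302} \approx 2.2815 \cdot 10^{-6}$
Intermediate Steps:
$\frac{1}{254094 - \left(-108332 + 37938 \left(-2\right)\right)} = \frac{1}{254094 - \left(-108332 - 75876\right)} = \frac{1}{254094 - -184208} = \frac{1}{254094 + 184208} = \frac{1}{438302}$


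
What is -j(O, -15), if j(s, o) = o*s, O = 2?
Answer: 30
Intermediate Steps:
-j(O, -15) = -(-15)*2 = -1*(-30) = 30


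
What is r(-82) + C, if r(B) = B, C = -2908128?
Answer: -2908210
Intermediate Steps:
r(-82) + C = -82 - 2908128 = -2908210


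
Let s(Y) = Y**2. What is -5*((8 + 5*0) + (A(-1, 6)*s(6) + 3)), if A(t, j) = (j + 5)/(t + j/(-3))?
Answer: 605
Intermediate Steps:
A(t, j) = (5 + j)/(t - j/3) (A(t, j) = (5 + j)/(t + j*(-1/3)) = (5 + j)/(t - j/3))
-5*((8 + 5*0) + (A(-1, 6)*s(6) + 3)) = -5*((8 + 5*0) + ((3*(5 + 6)/(-1*6 + 3*(-1)))*6**2 + 3)) = -5*((8 + 0) + ((3*11/(-6 - 3))*36 + 3)) = -5*(8 + ((3*11/(-9))*36 + 3)) = -5*(8 + ((3*(-1/9)*11)*36 + 3)) = -5*(8 + (-11/3*36 + 3)) = -5*(8 + (-132 + 3)) = -5*(8 - 129) = -5*(-121) = 605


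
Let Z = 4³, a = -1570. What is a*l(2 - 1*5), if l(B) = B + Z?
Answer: -95770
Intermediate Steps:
Z = 64
l(B) = 64 + B (l(B) = B + 64 = 64 + B)
a*l(2 - 1*5) = -1570*(64 + (2 - 1*5)) = -1570*(64 + (2 - 5)) = -1570*(64 - 3) = -1570*61 = -95770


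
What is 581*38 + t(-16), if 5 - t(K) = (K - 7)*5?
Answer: 22198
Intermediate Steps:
t(K) = 40 - 5*K (t(K) = 5 - (K - 7)*5 = 5 - (-7 + K)*5 = 5 - (-35 + 5*K) = 5 + (35 - 5*K) = 40 - 5*K)
581*38 + t(-16) = 581*38 + (40 - 5*(-16)) = 22078 + (40 + 80) = 22078 + 120 = 22198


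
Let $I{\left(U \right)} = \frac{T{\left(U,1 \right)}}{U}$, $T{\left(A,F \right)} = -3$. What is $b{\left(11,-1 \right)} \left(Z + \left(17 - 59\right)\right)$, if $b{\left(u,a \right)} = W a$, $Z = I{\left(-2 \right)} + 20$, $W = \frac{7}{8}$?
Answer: $\frac{287}{16} \approx 17.938$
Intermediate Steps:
$W = \frac{7}{8}$ ($W = 7 \cdot \frac{1}{8} = \frac{7}{8} \approx 0.875$)
$I{\left(U \right)} = - \frac{3}{U}$
$Z = \frac{43}{2}$ ($Z = - \frac{3}{-2} + 20 = \left(-3\right) \left(- \frac{1}{2}\right) + 20 = \frac{3}{2} + 20 = \frac{43}{2} \approx 21.5$)
$b{\left(u,a \right)} = \frac{7 a}{8}$
$b{\left(11,-1 \right)} \left(Z + \left(17 - 59\right)\right) = \frac{7}{8} \left(-1\right) \left(\frac{43}{2} + \left(17 - 59\right)\right) = - \frac{7 \left(\frac{43}{2} - 42\right)}{8} = \left(- \frac{7}{8}\right) \left(- \frac{41}{2}\right) = \frac{287}{16}$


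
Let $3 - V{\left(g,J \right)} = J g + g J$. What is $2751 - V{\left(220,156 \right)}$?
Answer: $71388$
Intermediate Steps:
$V{\left(g,J \right)} = 3 - 2 J g$ ($V{\left(g,J \right)} = 3 - \left(J g + g J\right) = 3 - \left(J g + J g\right) = 3 - 2 J g$)
$2751 - V{\left(220,156 \right)} = 2751 - \left(3 - 312 \cdot 220\right) = 2751 - \left(3 - 68640\right) = 2751 - -68637 = 2751 + 68637 = 71388$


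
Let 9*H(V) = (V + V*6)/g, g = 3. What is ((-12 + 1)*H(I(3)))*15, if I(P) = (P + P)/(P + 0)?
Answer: -770/9 ≈ -85.556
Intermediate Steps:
I(P) = 2 (I(P) = (2*P)/P = 2)
H(V) = 7*V/27 (H(V) = ((V + V*6)/3)/9 = ((V + 6*V)*(⅓))/9 = ((7*V)*(⅓))/9 = (7*V/3)/9 = 7*V/27)
((-12 + 1)*H(I(3)))*15 = ((-12 + 1)*((7/27)*2))*15 = -11*14/27*15 = -154/27*15 = -770/9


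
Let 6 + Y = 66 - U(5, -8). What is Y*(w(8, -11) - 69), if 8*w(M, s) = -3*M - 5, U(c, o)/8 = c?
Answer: -2905/2 ≈ -1452.5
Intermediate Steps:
U(c, o) = 8*c
w(M, s) = -5/8 - 3*M/8 (w(M, s) = (-3*M - 5)/8 = (-5 - 3*M)/8 = -5/8 - 3*M/8)
Y = 20 (Y = -6 + (66 - 8*5) = -6 + (66 - 1*40) = -6 + (66 - 40) = -6 + 26 = 20)
Y*(w(8, -11) - 69) = 20*((-5/8 - 3/8*8) - 69) = 20*((-5/8 - 3) - 69) = 20*(-29/8 - 69) = 20*(-581/8) = -2905/2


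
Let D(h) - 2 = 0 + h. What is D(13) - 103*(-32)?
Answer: 3311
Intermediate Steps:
D(h) = 2 + h (D(h) = 2 + (0 + h) = 2 + h)
D(13) - 103*(-32) = (2 + 13) - 103*(-32) = 15 + 3296 = 3311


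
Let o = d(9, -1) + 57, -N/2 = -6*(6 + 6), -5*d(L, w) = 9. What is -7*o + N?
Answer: -1212/5 ≈ -242.40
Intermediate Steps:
d(L, w) = -9/5 (d(L, w) = -⅕*9 = -9/5)
N = 144 (N = -(-12)*(6 + 6) = -(-12)*12 = -2*(-72) = 144)
o = 276/5 (o = -9/5 + 57 = 276/5 ≈ 55.200)
-7*o + N = -7*276/5 + 144 = -1932/5 + 144 = -1212/5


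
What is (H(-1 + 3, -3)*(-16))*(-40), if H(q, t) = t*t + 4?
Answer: 8320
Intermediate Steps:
H(q, t) = 4 + t² (H(q, t) = t² + 4 = 4 + t²)
(H(-1 + 3, -3)*(-16))*(-40) = ((4 + (-3)²)*(-16))*(-40) = ((4 + 9)*(-16))*(-40) = (13*(-16))*(-40) = -208*(-40) = 8320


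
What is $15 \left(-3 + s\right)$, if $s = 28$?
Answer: $375$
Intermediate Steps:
$15 \left(-3 + s\right) = 15 \left(-3 + 28\right) = 15 \cdot 25 = 375$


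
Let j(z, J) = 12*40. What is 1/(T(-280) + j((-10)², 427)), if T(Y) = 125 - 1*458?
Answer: 1/147 ≈ 0.0068027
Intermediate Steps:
T(Y) = -333 (T(Y) = 125 - 458 = -333)
j(z, J) = 480
1/(T(-280) + j((-10)², 427)) = 1/(-333 + 480) = 1/147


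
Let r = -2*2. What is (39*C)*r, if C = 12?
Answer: -1872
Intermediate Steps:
r = -4
(39*C)*r = (39*12)*(-4) = 468*(-4) = -1872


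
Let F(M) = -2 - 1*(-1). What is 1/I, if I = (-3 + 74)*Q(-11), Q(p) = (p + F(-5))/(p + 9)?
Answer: 1/426 ≈ 0.0023474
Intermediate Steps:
F(M) = -1 (F(M) = -2 + 1 = -1)
Q(p) = (-1 + p)/(9 + p) (Q(p) = (p - 1)/(p + 9) = (-1 + p)/(9 + p))
I = 426 (I = (-3 + 74)*((-1 - 11)/(9 - 11)) = 71*(-12/(-2)) = 71*(-½*(-12)) = 71*6 = 426)
1/I = 1/426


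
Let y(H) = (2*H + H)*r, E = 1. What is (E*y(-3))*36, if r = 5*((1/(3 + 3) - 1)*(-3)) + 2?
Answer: -4698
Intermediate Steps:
r = 29/2 (r = 5*((1/6 - 1)*(-3)) + 2 = 5*((⅙ - 1)*(-3)) + 2 = 5*(-⅚*(-3)) + 2 = 5*(5/2) + 2 = 25/2 + 2 = 29/2 ≈ 14.500)
y(H) = 87*H/2 (y(H) = (2*H + H)*(29/2) = (3*H)*(29/2) = 87*H/2)
(E*y(-3))*36 = (1*((87/2)*(-3)))*36 = (1*(-261/2))*36 = -261/2*36 = -4698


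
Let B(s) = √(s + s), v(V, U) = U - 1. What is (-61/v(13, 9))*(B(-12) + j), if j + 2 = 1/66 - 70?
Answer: 289811/528 - 61*I*√6/4 ≈ 548.88 - 37.355*I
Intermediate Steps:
v(V, U) = -1 + U
j = -4751/66 (j = -2 + (1/66 - 70) = -2 - 4619/66 = -4751/66 ≈ -71.985)
B(s) = √2*√s (B(s) = √(2*s) = √2*√s)
(-61/v(13, 9))*(B(-12) + j) = (-61/(-1 + 9))*(√2*√(-12) - 4751/66) = (-61/8)*(√2*(2*I*√3) - 4751/66) = (-61*⅛)*(2*I*√6 - 4751/66) = -61*(-4751/66 + 2*I*√6)/8 = 289811/528 - 61*I*√6/4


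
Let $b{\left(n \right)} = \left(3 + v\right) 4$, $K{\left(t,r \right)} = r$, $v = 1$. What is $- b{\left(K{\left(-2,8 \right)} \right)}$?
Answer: $-16$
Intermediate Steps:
$b{\left(n \right)} = 16$ ($b{\left(n \right)} = \left(3 + 1\right) 4 = 4 \cdot 4 = 16$)
$- b{\left(K{\left(-2,8 \right)} \right)} = \left(-1\right) 16 = -16$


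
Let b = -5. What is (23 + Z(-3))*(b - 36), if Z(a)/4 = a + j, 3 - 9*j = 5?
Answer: -3731/9 ≈ -414.56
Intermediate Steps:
j = -2/9 (j = 1/3 - 1/9*5 = 1/3 - 5/9 = -2/9 ≈ -0.22222)
Z(a) = -8/9 + 4*a (Z(a) = 4*(a - 2/9) = 4*(-2/9 + a) = -8/9 + 4*a)
(23 + Z(-3))*(b - 36) = (23 + (-8/9 + 4*(-3)))*(-5 - 36) = (23 + (-8/9 - 12))*(-41) = (23 - 116/9)*(-41) = (91/9)*(-41) = -3731/9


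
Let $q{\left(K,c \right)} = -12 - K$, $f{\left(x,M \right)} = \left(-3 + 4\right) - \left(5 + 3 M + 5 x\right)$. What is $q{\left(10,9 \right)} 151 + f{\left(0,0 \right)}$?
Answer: $-3326$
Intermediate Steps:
$f{\left(x,M \right)} = -4 - 5 x - 3 M$ ($f{\left(x,M \right)} = 1 - \left(5 + 3 M + 5 x\right) = -4 - 5 x - 3 M$)
$q{\left(10,9 \right)} 151 + f{\left(0,0 \right)} = \left(-12 - 10\right) 151 - 4 = \left(-12 - 10\right) 151 + \left(-4 + 0 + 0\right) = \left(-22\right) 151 - 4 = -3322 - 4 = -3326$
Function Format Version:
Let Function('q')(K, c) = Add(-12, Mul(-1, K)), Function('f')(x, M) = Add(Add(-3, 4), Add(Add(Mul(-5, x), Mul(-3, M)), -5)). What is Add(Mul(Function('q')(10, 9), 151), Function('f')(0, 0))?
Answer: -3326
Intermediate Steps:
Function('f')(x, M) = Add(-4, Mul(-5, x), Mul(-3, M)) (Function('f')(x, M) = Add(1, Add(-5, Mul(-5, x), Mul(-3, M))) = Add(-4, Mul(-5, x), Mul(-3, M)))
Add(Mul(Function('q')(10, 9), 151), Function('f')(0, 0)) = Add(Mul(Add(-12, Mul(-1, 10)), 151), Add(-4, Mul(-5, 0), Mul(-3, 0))) = Add(Mul(Add(-12, -10), 151), Add(-4, 0, 0)) = Add(Mul(-22, 151), -4) = Add(-3322, -4) = -3326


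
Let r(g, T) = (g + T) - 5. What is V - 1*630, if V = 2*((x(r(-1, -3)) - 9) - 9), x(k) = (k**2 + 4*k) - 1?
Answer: -578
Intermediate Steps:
r(g, T) = -5 + T + g (r(g, T) = (T + g) - 5 = -5 + T + g)
x(k) = -1 + k**2 + 4*k
V = 52 (V = 2*(((-1 + (-5 - 3 - 1)**2 + 4*(-5 - 3 - 1)) - 9) - 9) = 2*(((-1 + (-9)**2 + 4*(-9)) - 9) - 9) = 2*(((-1 + 81 - 36) - 9) - 9) = 2*((44 - 9) - 9) = 2*(35 - 9) = 2*26 = 52)
V - 1*630 = 52 - 1*630 = 52 - 630 = -578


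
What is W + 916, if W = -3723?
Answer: -2807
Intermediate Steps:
W + 916 = -3723 + 916 = -2807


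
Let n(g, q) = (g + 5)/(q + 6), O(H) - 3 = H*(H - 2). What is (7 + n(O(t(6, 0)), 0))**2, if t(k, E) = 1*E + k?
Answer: 1369/9 ≈ 152.11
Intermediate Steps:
t(k, E) = E + k
O(H) = 3 + H*(-2 + H) (O(H) = 3 + H*(H - 2) = 3 + H*(-2 + H))
n(g, q) = (5 + g)/(6 + q)
(7 + n(O(t(6, 0)), 0))**2 = (7 + (5 + (3 + (0 + 6)**2 - 2*(0 + 6)))/(6 + 0))**2 = (7 + (5 + (3 + 6**2 - 2*6))/6)**2 = (7 + (5 + (3 + 36 - 12))/6)**2 = (7 + (5 + 27)/6)**2 = (7 + (1/6)*32)**2 = (7 + 16/3)**2 = (37/3)**2 = 1369/9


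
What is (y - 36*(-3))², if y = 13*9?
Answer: 50625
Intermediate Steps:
y = 117
(y - 36*(-3))² = (117 - 36*(-3))² = (117 + 108)² = 225² = 50625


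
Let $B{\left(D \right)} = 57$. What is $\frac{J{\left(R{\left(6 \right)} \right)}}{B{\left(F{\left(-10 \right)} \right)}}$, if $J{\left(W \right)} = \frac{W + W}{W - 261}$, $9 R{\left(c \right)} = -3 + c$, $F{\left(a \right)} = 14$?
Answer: $- \frac{1}{22287} \approx -4.4869 \cdot 10^{-5}$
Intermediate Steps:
$R{\left(c \right)} = - \frac{1}{3} + \frac{c}{9}$ ($R{\left(c \right)} = \frac{-3 + c}{9} = - \frac{1}{3} + \frac{c}{9}$)
$J{\left(W \right)} = \frac{2 W}{-261 + W}$
$\frac{J{\left(R{\left(6 \right)} \right)}}{B{\left(F{\left(-10 \right)} \right)}} = \frac{2 \left(- \frac{1}{3} + \frac{1}{9} \cdot 6\right) \frac{1}{-261 + \left(- \frac{1}{3} + \frac{1}{9} \cdot 6\right)}}{57} = \frac{2 \left(- \frac{1}{3} + \frac{2}{3}\right)}{-261 + \left(- \frac{1}{3} + \frac{2}{3}\right)} \frac{1}{57} = 2 \cdot \frac{1}{3} \frac{1}{-261 + \frac{1}{3}} \cdot \frac{1}{57} = 2 \cdot \frac{1}{3} \frac{1}{- \frac{782}{3}} \cdot \frac{1}{57} = 2 \cdot \frac{1}{3} \left(- \frac{3}{782}\right) \frac{1}{57} = \left(- \frac{1}{391}\right) \frac{1}{57} = - \frac{1}{22287}$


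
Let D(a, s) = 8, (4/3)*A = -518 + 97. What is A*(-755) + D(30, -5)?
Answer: 953597/4 ≈ 2.3840e+5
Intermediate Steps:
A = -1263/4 (A = 3*(-518 + 97)/4 = (¾)*(-421) = -1263/4 ≈ -315.75)
A*(-755) + D(30, -5) = -1263/4*(-755) + 8 = 953565/4 + 8 = 953597/4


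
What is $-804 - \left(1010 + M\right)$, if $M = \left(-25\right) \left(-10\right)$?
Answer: $-2064$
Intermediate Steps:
$M = 250$
$-804 - \left(1010 + M\right) = -804 - \left(1010 + 250\right) = -804 - 1260 = -2064$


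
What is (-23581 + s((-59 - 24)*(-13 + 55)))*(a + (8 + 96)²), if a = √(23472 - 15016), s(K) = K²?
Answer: 131183099840 + 24257230*√2114 ≈ 1.3230e+11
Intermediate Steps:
a = 2*√2114 (a = √8456 = 2*√2114 ≈ 91.957)
(-23581 + s((-59 - 24)*(-13 + 55)))*(a + (8 + 96)²) = (-23581 + ((-59 - 24)*(-13 + 55))²)*(2*√2114 + (8 + 96)²) = (-23581 + (-83*42)²)*(2*√2114 + 104²) = (-23581 + (-3486)²)*(2*√2114 + 10816) = (-23581 + 12152196)*(10816 + 2*√2114) = 12128615*(10816 + 2*√2114) = 131183099840 + 24257230*√2114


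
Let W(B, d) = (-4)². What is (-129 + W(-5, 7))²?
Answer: 12769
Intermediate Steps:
W(B, d) = 16
(-129 + W(-5, 7))² = (-129 + 16)² = (-113)² = 12769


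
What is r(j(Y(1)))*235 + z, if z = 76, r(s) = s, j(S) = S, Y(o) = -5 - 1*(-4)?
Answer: -159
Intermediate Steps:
Y(o) = -1 (Y(o) = -5 + 4 = -1)
r(j(Y(1)))*235 + z = -1*235 + 76 = -235 + 76 = -159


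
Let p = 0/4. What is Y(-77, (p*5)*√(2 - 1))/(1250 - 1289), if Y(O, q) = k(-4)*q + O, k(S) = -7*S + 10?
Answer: 77/39 ≈ 1.9744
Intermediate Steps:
p = 0 (p = 0*(¼) = 0)
k(S) = 10 - 7*S
Y(O, q) = O + 38*q (Y(O, q) = (10 - 7*(-4))*q + O = (10 + 28)*q + O = 38*q + O = O + 38*q)
Y(-77, (p*5)*√(2 - 1))/(1250 - 1289) = (-77 + 38*((0*5)*√(2 - 1)))/(1250 - 1289) = (-77 + 38*(0*√1))/(-39) = (-77 + 38*(0*1))*(-1/39) = (-77 + 38*0)*(-1/39) = (-77 + 0)*(-1/39) = -77*(-1/39) = 77/39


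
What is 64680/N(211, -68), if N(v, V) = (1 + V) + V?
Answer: -4312/9 ≈ -479.11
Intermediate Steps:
N(v, V) = 1 + 2*V
64680/N(211, -68) = 64680/(1 + 2*(-68)) = 64680/(1 - 136) = 64680/(-135) = 64680*(-1/135) = -4312/9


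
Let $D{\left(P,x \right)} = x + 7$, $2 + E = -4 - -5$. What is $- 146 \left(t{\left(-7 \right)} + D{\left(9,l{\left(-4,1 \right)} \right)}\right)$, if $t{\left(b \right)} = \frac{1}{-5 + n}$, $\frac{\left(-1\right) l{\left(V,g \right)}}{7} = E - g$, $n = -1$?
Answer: $- \frac{9125}{3} \approx -3041.7$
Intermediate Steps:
$E = -1$ ($E = -2 - -1 = -2 + \left(-4 + 5\right) = -2 + 1 = -1$)
$l{\left(V,g \right)} = 7 + 7 g$ ($l{\left(V,g \right)} = - 7 \left(-1 - g\right) = 7 + 7 g$)
$D{\left(P,x \right)} = 7 + x$
$t{\left(b \right)} = - \frac{1}{6}$ ($t{\left(b \right)} = \frac{1}{-5 - 1} = \frac{1}{-6} = - \frac{1}{6}$)
$- 146 \left(t{\left(-7 \right)} + D{\left(9,l{\left(-4,1 \right)} \right)}\right) = - 146 \left(- \frac{1}{6} + \left(7 + \left(7 + 7 \cdot 1\right)\right)\right) = - 146 \left(- \frac{1}{6} + \left(7 + \left(7 + 7\right)\right)\right) = - 146 \left(- \frac{1}{6} + \left(7 + 14\right)\right) = - 146 \left(- \frac{1}{6} + 21\right) = \left(-146\right) \frac{125}{6} = - \frac{9125}{3}$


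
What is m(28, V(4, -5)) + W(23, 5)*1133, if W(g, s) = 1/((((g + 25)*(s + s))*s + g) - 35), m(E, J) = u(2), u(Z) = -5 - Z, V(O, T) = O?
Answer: -15583/2388 ≈ -6.5255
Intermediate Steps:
m(E, J) = -7 (m(E, J) = -5 - 1*2 = -5 - 2 = -7)
W(g, s) = 1/(-35 + g + 2*s²*(25 + g)) (W(g, s) = 1/((((25 + g)*(2*s))*s + g) - 35) = 1/(((2*s*(25 + g))*s + g) - 35) = 1/((2*s²*(25 + g) + g) - 35) = 1/((g + 2*s²*(25 + g)) - 35) = 1/(-35 + g + 2*s²*(25 + g)))
m(28, V(4, -5)) + W(23, 5)*1133 = -7 + 1133/(-35 + 23 + 50*5² + 2*23*5²) = -7 + 1133/(-35 + 23 + 50*25 + 2*23*25) = -7 + 1133/(-35 + 23 + 1250 + 1150) = -7 + 1133/2388 = -15583/2388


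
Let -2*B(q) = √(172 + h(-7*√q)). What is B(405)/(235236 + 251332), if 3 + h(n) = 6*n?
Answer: -√(169 - 378*√5)/973136 ≈ -2.6722e-5*I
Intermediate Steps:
h(n) = -3 + 6*n
B(q) = -√(169 - 42*√q)/2 (B(q) = -√(172 + (-3 + 6*(-7*√q)))/2 = -√(172 + (-3 - 42*√q))/2 = -√(169 - 42*√q)/2)
B(405)/(235236 + 251332) = (-√(169 - 378*√5)/2)/(235236 + 251332) = -√(169 - 378*√5)/2/486568 = -√(169 - 378*√5)/2*(1/486568) = -√(169 - 378*√5)/973136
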